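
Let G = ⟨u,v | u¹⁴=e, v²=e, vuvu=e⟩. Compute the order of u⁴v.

Compute successive powers until reaching e:
  (u⁴v)¹ = u⁴v, (u⁴v)² = e.
The smallest positive k with (u⁴v)ᵏ = e is 2.

Answer: 2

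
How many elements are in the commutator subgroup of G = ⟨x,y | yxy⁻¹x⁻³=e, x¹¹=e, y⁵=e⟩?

G' = [G, G] is generated by all commutators. The generator-pair commutators are: [x, y] = x⁹.
The subgroup they normally generate is {e, x, x², x³, x⁴, x⁵, x⁶, x⁷, x⁸, x⁹, x¹⁰}, of order 11.
Check: |G/G'| = 55/11 = 5 is the order of the abelianisation.

Answer: 11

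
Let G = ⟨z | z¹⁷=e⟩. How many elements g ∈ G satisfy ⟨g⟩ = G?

G is cyclic of order 17. An element generates G iff its order is 17, and a cyclic group of order 17 has exactly φ(17) = 16 such elements.

Answer: 16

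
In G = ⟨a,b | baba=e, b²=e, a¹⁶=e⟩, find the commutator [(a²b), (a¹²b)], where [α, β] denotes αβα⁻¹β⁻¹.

[(a²b), (a¹²b)] = (a²b)·(a¹²b)·(a²b)⁻¹·(a¹²b)⁻¹.
  (a²b) · (a¹²b) = a⁶
  (a⁶) · (a²b) = a⁸b
  (a⁸b) · (a¹²b) = a¹²

Answer: a¹²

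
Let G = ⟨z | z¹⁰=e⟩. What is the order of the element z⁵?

Compute successive powers until reaching e:
  (z⁵)¹ = z⁵, (z⁵)² = e.
The smallest positive k with (z⁵)ᵏ = e is 2.

Answer: 2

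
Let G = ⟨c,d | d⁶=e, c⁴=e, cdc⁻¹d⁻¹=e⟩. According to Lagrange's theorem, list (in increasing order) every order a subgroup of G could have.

|G| = 24 = 2³ · 3. By Lagrange's theorem the order of any subgroup divides 24; the divisors of 24 are 1, 2, 3, 4, 6, 8, 12, 24.

Answer: 1, 2, 3, 4, 6, 8, 12, 24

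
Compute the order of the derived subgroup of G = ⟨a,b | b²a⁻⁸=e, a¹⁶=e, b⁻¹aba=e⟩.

G' = [G, G] is generated by all commutators. The generator-pair commutators are: [a, b] = a².
The subgroup they normally generate is {e, a², a⁴, a⁶, a⁸, a¹⁰, a¹², a¹⁴}, of order 8.
Check: |G/G'| = 32/8 = 4 is the order of the abelianisation.

Answer: 8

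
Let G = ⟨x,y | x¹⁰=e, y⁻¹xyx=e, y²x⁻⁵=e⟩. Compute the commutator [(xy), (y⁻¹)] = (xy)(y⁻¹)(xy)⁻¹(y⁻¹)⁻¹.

[(xy), (y⁻¹)] = (xy)·(y⁻¹)·(xy)⁻¹·(y⁻¹)⁻¹.
  (xy) · (y⁻¹) = x
  x · (xy⁻¹) = x²y⁻¹
  (x²y⁻¹) · y = x²

Answer: x²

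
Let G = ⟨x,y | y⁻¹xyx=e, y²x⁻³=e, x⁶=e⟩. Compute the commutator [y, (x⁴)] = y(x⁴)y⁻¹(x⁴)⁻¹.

[y, (x⁴)] = y·(x⁴)·y⁻¹·(x⁴)⁻¹.
  y · (x⁴) = x²y
  (x²y) · (y⁻¹) = x²
  (x²) · (x²) = x⁴

Answer: x⁴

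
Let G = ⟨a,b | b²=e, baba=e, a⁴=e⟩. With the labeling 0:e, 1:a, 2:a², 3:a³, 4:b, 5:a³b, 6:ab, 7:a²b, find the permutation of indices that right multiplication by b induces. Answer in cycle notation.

(0 4)(1 6)(2 7)(3 5)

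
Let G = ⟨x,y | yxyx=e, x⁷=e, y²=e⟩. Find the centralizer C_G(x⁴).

⟨x⁴⟩ ⊆ C_G(x⁴) since powers of x⁴ commute with x⁴; so |C_G(x⁴)| ≥ |⟨x⁴⟩| = 7.
By orbit–stabilizer, |C_G(x⁴)| = |G| / |conj. class of x⁴| = 14 / 2 = 7.
The 7 elements commuting with x⁴ are {e, x, x², x³, x⁴, x⁵, x⁶}.

Answer: {e, x, x², x³, x⁴, x⁵, x⁶}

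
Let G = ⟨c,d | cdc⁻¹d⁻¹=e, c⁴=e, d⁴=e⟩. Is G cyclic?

|G| = 16, but the maximum element order in G is 4 < 16. No single element generates all of G, so G is not cyclic.

Answer: No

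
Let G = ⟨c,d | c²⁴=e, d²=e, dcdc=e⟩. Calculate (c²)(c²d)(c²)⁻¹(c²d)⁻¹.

[(c²), (c²d)] = (c²)·(c²d)·(c²)⁻¹·(c²d)⁻¹.
  (c²) · (c²d) = c⁴d
  (c⁴d) · (c²²) = c⁶d
  (c⁶d) · (c²d) = c⁴

Answer: c⁴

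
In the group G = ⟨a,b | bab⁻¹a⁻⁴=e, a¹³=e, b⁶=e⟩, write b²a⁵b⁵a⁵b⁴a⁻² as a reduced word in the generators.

Multiply left to right, reducing at each step:
  (b²) · a⁵ = a²b²
  (a²b²) · b⁵ = a²b
  (a²b) · a⁵ = a⁹b
  (a⁹b) · b⁴ = a⁹b⁵
  (a⁹b⁵) · a⁻² = a²b⁵

Answer: a²b⁵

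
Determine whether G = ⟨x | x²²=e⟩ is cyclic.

|G| = 22. The element x has order 22 (its powers give 22 distinct elements), so ⟨x⟩ = G and G is cyclic.

Answer: Yes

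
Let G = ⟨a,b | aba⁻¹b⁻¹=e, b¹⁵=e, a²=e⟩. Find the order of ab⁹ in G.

Compute successive powers until reaching e:
  (ab⁹)¹ = ab⁹, (ab⁹)² = b³, (ab⁹)³ = ab¹², (ab⁹)⁴ = b⁶, (ab⁹)⁵ = a, (ab⁹)⁶ = b⁹, (ab⁹)⁷ = ab³, (ab⁹)⁸ = b¹², (ab⁹)⁹ = ab⁶, (ab⁹)¹⁰ = e.
The smallest positive k with (ab⁹)ᵏ = e is 10.

Answer: 10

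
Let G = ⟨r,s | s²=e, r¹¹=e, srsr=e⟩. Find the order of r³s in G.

Compute successive powers until reaching e:
  (r³s)¹ = r³s, (r³s)² = e.
The smallest positive k with (r³s)ᵏ = e is 2.

Answer: 2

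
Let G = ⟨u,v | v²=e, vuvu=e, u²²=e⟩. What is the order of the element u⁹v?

Compute successive powers until reaching e:
  (u⁹v)¹ = u⁹v, (u⁹v)² = e.
The smallest positive k with (u⁹v)ᵏ = e is 2.

Answer: 2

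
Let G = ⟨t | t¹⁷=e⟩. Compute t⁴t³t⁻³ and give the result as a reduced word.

Multiply left to right, reducing at each step:
  (t⁴) · t³ = t⁷
  (t⁷) · t⁻³ = t⁴

Answer: t⁴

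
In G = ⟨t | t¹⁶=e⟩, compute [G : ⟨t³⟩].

First find ord(t³) by computing successive powers:
  (t³)¹ = t³, (t³)² = t⁶, (t³)³ = t⁹, (t³)⁴ = t¹², (t³)⁵ = t¹⁵, (t³)⁶ = t², (t³)⁷ = t⁵, (t³)⁸ = t⁸, (t³)⁹ = t¹¹, (t³)¹⁰ = t¹⁴, (t³)¹¹ = t, (t³)¹² = t⁴, (t³)¹³ = t⁷, (t³)¹⁴ = t¹⁰, (t³)¹⁵ = t¹³, (t³)¹⁶ = e.
So |⟨t³⟩| = ord(t³) = 16. With |G| = 16, by Lagrange [G : ⟨t³⟩] = 16/16 = 1.

Answer: 1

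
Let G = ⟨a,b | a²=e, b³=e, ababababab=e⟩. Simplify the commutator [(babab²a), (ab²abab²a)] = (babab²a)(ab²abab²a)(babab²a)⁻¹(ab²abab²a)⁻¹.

[(babab²a), (ab²abab²a)] = (babab²a)·(ab²abab²a)·(babab²a)⁻¹·(ab²abab²a)⁻¹.
  (babab²a) · (ab²abab²a) = aba
  (aba) · (abab²ab²) = baba
  (baba) · (abab²aba) = b²abab²a

Answer: b²abab²a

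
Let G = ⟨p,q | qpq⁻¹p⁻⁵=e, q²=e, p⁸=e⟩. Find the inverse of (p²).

The order of (p²) is 4 (smallest k with (p²)ᵏ = e), so (p²)⁻¹ = (p²)³ = p⁶.
Check: (p²) · (p⁶) → (p²) · p⁶ = e, giving e as required.

Answer: p⁶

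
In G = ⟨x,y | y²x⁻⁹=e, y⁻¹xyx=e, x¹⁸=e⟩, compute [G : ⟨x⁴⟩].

First find ord(x⁴) by computing successive powers:
  (x⁴)¹ = x⁴, (x⁴)² = x⁸, (x⁴)³ = x¹², (x⁴)⁴ = x¹⁶, (x⁴)⁵ = x², (x⁴)⁶ = x⁶, (x⁴)⁷ = x¹⁰, (x⁴)⁸ = x¹⁴, (x⁴)⁹ = e.
So |⟨x⁴⟩| = ord(x⁴) = 9. With |G| = 36, by Lagrange [G : ⟨x⁴⟩] = 36/9 = 4.

Answer: 4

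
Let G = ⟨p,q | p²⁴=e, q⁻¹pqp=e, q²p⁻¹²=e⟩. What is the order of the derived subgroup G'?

G' = [G, G] is generated by all commutators. The generator-pair commutators are: [p, q] = p².
The subgroup they normally generate is {e, p², p⁴, p⁶, p⁸, p¹⁰, p¹², p¹⁴, p¹⁶, p¹⁸, p²⁰, p²²}, of order 12.
Check: |G/G'| = 48/12 = 4 is the order of the abelianisation.

Answer: 12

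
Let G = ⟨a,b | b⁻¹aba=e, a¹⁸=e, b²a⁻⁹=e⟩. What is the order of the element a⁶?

Compute successive powers until reaching e:
  (a⁶)¹ = a⁶, (a⁶)² = a¹², (a⁶)³ = e.
The smallest positive k with (a⁶)ᵏ = e is 3.

Answer: 3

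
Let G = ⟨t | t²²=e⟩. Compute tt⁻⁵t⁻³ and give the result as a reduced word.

Multiply left to right, reducing at each step:
  t · t⁻⁵ = t¹⁸
  (t¹⁸) · t⁻³ = t¹⁵

Answer: t¹⁵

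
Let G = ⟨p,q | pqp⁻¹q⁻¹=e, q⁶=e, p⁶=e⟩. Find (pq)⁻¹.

The order of (pq) is 6 (smallest k with (pq)ᵏ = e), so (pq)⁻¹ = (pq)⁵ = p⁵q⁵.
Check: (pq) · (p⁵q⁵) → (pq) · p⁵ = q;   q · q⁵ = e, giving e as required.

Answer: p⁵q⁵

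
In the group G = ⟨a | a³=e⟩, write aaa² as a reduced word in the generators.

Multiply left to right, reducing at each step:
  a · a = a²
  (a²) · a² = a

Answer: a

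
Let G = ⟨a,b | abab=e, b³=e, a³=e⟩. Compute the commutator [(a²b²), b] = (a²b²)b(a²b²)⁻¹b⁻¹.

[(a²b²), b] = (a²b²)·b·(a²b²)⁻¹·b⁻¹.
  (a²b²) · b = a²
  (a²) · (a²b²) = ab²
  (ab²) · (b²) = ab

Answer: ab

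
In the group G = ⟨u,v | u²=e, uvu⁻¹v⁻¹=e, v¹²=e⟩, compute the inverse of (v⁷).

The order of (v⁷) is 12 (smallest k with (v⁷)ᵏ = e), so (v⁷)⁻¹ = (v⁷)¹¹ = v⁵.
Check: (v⁷) · (v⁵) → (v⁷) · v⁵ = e, giving e as required.

Answer: v⁵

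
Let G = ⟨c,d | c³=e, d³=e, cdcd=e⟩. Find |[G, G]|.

G' = [G, G] is generated by all commutators. The generator-pair commutators are: [c, d] = cd²c.
The subgroup they normally generate is {e, cd, c²d², cd²c}, of order 4.
Check: |G/G'| = 12/4 = 3 is the order of the abelianisation.

Answer: 4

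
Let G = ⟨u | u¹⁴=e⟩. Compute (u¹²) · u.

Compute (u¹²) · u by multiplying left to right and reducing via the relations at each step:
  (u¹²) · u = u¹³

Answer: u¹³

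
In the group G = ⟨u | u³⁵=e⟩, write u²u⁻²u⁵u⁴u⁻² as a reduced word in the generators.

Multiply left to right, reducing at each step:
  (u²) · u⁻² = e
  e · u⁵ = u⁵
  (u⁵) · u⁴ = u⁹
  (u⁹) · u⁻² = u⁷

Answer: u⁷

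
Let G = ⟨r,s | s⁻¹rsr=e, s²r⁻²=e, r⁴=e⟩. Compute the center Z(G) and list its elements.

An element z ∈ Z(G) iff z commutes with every generator.
For example r² is central: (r²)·r = r³ = r·(r²); (r²)·s = s⁻¹ = s·(r²).
Whereas r ∉ Z(G) since r·s = rs ≠ rs⁻¹ = s·r.
Checking each of the 8 elements this way gives Z(G) = {e, r²}, of order 2.

Answer: {e, r²}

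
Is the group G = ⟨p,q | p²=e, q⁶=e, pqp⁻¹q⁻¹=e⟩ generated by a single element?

|G| = 12, but the maximum element order in G is 6 < 12. No single element generates all of G, so G is not cyclic.

Answer: No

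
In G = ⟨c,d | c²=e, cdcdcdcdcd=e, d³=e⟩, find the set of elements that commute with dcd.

⟨dcd⟩ ⊆ C_G(dcd) since powers of dcd commute with dcd; so |C_G(dcd)| ≥ |⟨dcd⟩| = 5.
By orbit–stabilizer, |C_G(dcd)| = |G| / |conj. class of dcd| = 60 / 12 = 5.
The 5 elements commuting with dcd are {e, d²cd², dcd, d²cdcd², dcd²cd}.

Answer: {e, d²cd², dcd, d²cdcd², dcd²cd}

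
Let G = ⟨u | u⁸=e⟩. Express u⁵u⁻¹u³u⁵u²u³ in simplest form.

Multiply left to right, reducing at each step:
  (u⁵) · u⁻¹ = u⁴
  (u⁴) · u³ = u⁷
  (u⁷) · u⁵ = u⁴
  (u⁴) · u² = u⁶
  (u⁶) · u³ = u

Answer: u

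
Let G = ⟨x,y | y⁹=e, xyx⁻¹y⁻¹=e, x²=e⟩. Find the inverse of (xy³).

The order of (xy³) is 6 (smallest k with (xy³)ᵏ = e), so (xy³)⁻¹ = (xy³)⁵ = xy⁶.
Check: (xy³) · (xy⁶) → (xy³) · x = y³;   (y³) · y⁶ = e, giving e as required.

Answer: xy⁶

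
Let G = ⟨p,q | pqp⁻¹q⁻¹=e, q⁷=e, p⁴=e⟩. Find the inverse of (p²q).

The order of (p²q) is 14 (smallest k with (p²q)ᵏ = e), so (p²q)⁻¹ = (p²q)¹³ = p²q⁶.
Check: (p²q) · (p²q⁶) → (p²q) · p² = q;   q · q⁶ = e, giving e as required.

Answer: p²q⁶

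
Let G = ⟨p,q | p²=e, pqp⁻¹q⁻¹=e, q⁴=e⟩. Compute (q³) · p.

Compute (q³) · p by multiplying left to right and reducing via the relations at each step:
  (q³) · p = pq³

Answer: pq³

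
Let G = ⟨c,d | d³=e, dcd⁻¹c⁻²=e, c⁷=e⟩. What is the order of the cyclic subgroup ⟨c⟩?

|⟨c⟩| equals the order of c. Compute successive powers until reaching e:
  c¹ = c, c² = c², c³ = c³, c⁴ = c⁴, c⁵ = c⁵, c⁶ = c⁶, c⁷ = e.
The smallest positive k with cᵏ = e is 7, so |⟨c⟩| = 7.

Answer: 7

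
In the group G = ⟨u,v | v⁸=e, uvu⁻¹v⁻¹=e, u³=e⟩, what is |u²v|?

Compute successive powers until reaching e:
  (u²v)¹ = u²v, (u²v)² = uv², (u²v)³ = v³, (u²v)⁴ = u²v⁴, (u²v)⁵ = uv⁵, (u²v)⁶ = v⁶, (u²v)⁷ = u²v⁷, (u²v)⁸ = u, (u²v)⁹ = v, (u²v)¹⁰ = u²v², (u²v)¹¹ = uv³, (u²v)¹² = v⁴, (u²v)¹³ = u²v⁵, (u²v)¹⁴ = uv⁶, (u²v)¹⁵ = v⁷, (u²v)¹⁶ = u², (u²v)¹⁷ = uv, (u²v)¹⁸ = v², (u²v)¹⁹ = u²v³, (u²v)²⁰ = uv⁴, (u²v)²¹ = v⁵, (u²v)²² = u²v⁶, (u²v)²³ = uv⁷, (u²v)²⁴ = e.
The smallest positive k with (u²v)ᵏ = e is 24.

Answer: 24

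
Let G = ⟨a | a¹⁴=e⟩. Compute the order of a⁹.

Compute successive powers until reaching e:
  (a⁹)¹ = a⁹, (a⁹)² = a⁴, (a⁹)³ = a¹³, (a⁹)⁴ = a⁸, (a⁹)⁵ = a³, (a⁹)⁶ = a¹², (a⁹)⁷ = a⁷, (a⁹)⁸ = a², (a⁹)⁹ = a¹¹, (a⁹)¹⁰ = a⁶, (a⁹)¹¹ = a, (a⁹)¹² = a¹⁰, (a⁹)¹³ = a⁵, (a⁹)¹⁴ = e.
The smallest positive k with (a⁹)ᵏ = e is 14.

Answer: 14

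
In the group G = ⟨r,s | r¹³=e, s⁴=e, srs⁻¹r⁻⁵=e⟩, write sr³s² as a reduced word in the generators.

Multiply left to right, reducing at each step:
  s · r³ = r²s
  (r²s) · s² = r²s³

Answer: r²s³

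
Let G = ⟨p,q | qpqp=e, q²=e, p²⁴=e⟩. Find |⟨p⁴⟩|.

|⟨p⁴⟩| equals the order of p⁴. Compute successive powers until reaching e:
  (p⁴)¹ = p⁴, (p⁴)² = p⁸, (p⁴)³ = p¹², (p⁴)⁴ = p¹⁶, (p⁴)⁵ = p²⁰, (p⁴)⁶ = e.
The smallest positive k with (p⁴)ᵏ = e is 6, so |⟨p⁴⟩| = 6.

Answer: 6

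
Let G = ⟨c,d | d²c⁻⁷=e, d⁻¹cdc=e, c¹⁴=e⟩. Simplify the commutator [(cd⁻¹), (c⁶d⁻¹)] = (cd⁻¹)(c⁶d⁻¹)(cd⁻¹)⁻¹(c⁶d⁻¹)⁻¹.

[(cd⁻¹), (c⁶d⁻¹)] = (cd⁻¹)·(c⁶d⁻¹)·(cd⁻¹)⁻¹·(c⁶d⁻¹)⁻¹.
  (cd⁻¹) · (c⁶d⁻¹) = c²
  (c²) · (cd) = c³d
  (c³d) · (c⁶d) = c⁴

Answer: c⁴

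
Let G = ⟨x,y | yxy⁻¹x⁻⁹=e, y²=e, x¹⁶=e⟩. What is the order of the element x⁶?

Compute successive powers until reaching e:
  (x⁶)¹ = x⁶, (x⁶)² = x¹², (x⁶)³ = x², (x⁶)⁴ = x⁸, (x⁶)⁵ = x¹⁴, (x⁶)⁶ = x⁴, (x⁶)⁷ = x¹⁰, (x⁶)⁸ = e.
The smallest positive k with (x⁶)ᵏ = e is 8.

Answer: 8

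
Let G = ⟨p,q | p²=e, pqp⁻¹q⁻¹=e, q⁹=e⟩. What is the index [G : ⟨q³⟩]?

First find ord(q³) by computing successive powers:
  (q³)¹ = q³, (q³)² = q⁶, (q³)³ = e.
So |⟨q³⟩| = ord(q³) = 3. With |G| = 18, by Lagrange [G : ⟨q³⟩] = 18/3 = 6.

Answer: 6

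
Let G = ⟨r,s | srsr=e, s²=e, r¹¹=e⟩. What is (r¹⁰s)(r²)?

Compute (r¹⁰s) · (r²) by multiplying left to right and reducing via the relations at each step:
  (r¹⁰s) · r² = r⁸s

Answer: r⁸s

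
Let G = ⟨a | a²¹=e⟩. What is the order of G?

G is generated by a single element, so G is cyclic. The relator gives a²¹ = e and no smaller power is forced to be e, so the 21 powers {a, e, a², a³, a⁴, a⁵, a⁶, a⁷, a⁸, a⁹, a²⁰, a¹², a¹³, a¹¹, a¹⁰, a¹⁴, a¹⁵, a¹⁶, a¹⁷, a¹⁸, a¹⁹} are distinct. Hence |G| = 21.

Answer: 21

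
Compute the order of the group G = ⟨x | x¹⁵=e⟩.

G is generated by a single element, so G is cyclic. The relator gives x¹⁵ = e and no smaller power is forced to be e, so the 15 powers {e, x, x², x³, x⁴, x⁵, x⁶, x⁷, x⁸, x⁹, x¹², x¹³, x¹¹, x¹⁰, x¹⁴} are distinct. Hence |G| = 15.

Answer: 15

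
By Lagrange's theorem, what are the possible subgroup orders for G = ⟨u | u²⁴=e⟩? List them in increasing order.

|G| = 24 = 2³ · 3. By Lagrange's theorem the order of any subgroup divides 24; the divisors of 24 are 1, 2, 3, 4, 6, 8, 12, 24.

Answer: 1, 2, 3, 4, 6, 8, 12, 24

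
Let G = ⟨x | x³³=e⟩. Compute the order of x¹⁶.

Compute successive powers until reaching e:
  (x¹⁶)¹ = x¹⁶, (x¹⁶)² = x³², (x¹⁶)³ = x¹⁵, (x¹⁶)⁴ = x³¹, (x¹⁶)⁵ = x¹⁴, (x¹⁶)⁶ = x³⁰, (x¹⁶)⁷ = x¹³, (x¹⁶)⁸ = x²⁹, (x¹⁶)⁹ = x¹², (x¹⁶)¹⁰ = x²⁸, (x¹⁶)¹¹ = x¹¹, (x¹⁶)¹² = x²⁷, (x¹⁶)¹³ = x¹⁰, (x¹⁶)¹⁴ = x²⁶, (x¹⁶)¹⁵ = x⁹, (x¹⁶)¹⁶ = x²⁵, (x¹⁶)¹⁷ = x⁸, (x¹⁶)¹⁸ = x²⁴, (x¹⁶)¹⁹ = x⁷, (x¹⁶)²⁰ = x²³, (x¹⁶)²¹ = x⁶, (x¹⁶)²² = x²², (x¹⁶)²³ = x⁵, (x¹⁶)²⁴ = x²¹, (x¹⁶)²⁵ = x⁴, (x¹⁶)²⁶ = x²⁰, (x¹⁶)²⁷ = x³, (x¹⁶)²⁸ = x¹⁹, (x¹⁶)²⁹ = x², (x¹⁶)³⁰ = x¹⁸, (x¹⁶)³¹ = x, (x¹⁶)³² = x¹⁷, (x¹⁶)³³ = e.
The smallest positive k with (x¹⁶)ᵏ = e is 33.

Answer: 33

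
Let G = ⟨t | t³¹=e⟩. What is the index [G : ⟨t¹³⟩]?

First find ord(t¹³) by computing successive powers:
  (t¹³)¹ = t¹³, (t¹³)² = t²⁶, (t¹³)³ = t⁸, (t¹³)⁴ = t²¹, (t¹³)⁵ = t³, (t¹³)⁶ = t¹⁶, (t¹³)⁷ = t²⁹, (t¹³)⁸ = t¹¹, (t¹³)⁹ = t²⁴, (t¹³)¹⁰ = t⁶, (t¹³)¹¹ = t¹⁹, (t¹³)¹² = t, (t¹³)¹³ = t¹⁴, (t¹³)¹⁴ = t²⁷, (t¹³)¹⁵ = t⁹, (t¹³)¹⁶ = t²², (t¹³)¹⁷ = t⁴, (t¹³)¹⁸ = t¹⁷, (t¹³)¹⁹ = t³⁰, (t¹³)²⁰ = t¹², (t¹³)²¹ = t²⁵, (t¹³)²² = t⁷, (t¹³)²³ = t²⁰, (t¹³)²⁴ = t², (t¹³)²⁵ = t¹⁵, (t¹³)²⁶ = t²⁸, (t¹³)²⁷ = t¹⁰, (t¹³)²⁸ = t²³, (t¹³)²⁹ = t⁵, (t¹³)³⁰ = t¹⁸, (t¹³)³¹ = e.
So |⟨t¹³⟩| = ord(t¹³) = 31. With |G| = 31, by Lagrange [G : ⟨t¹³⟩] = 31/31 = 1.

Answer: 1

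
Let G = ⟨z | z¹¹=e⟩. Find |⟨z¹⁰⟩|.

|⟨z¹⁰⟩| equals the order of z¹⁰. Compute successive powers until reaching e:
  (z¹⁰)¹ = z¹⁰, (z¹⁰)² = z⁹, (z¹⁰)³ = z⁸, (z¹⁰)⁴ = z⁷, (z¹⁰)⁵ = z⁶, (z¹⁰)⁶ = z⁵, (z¹⁰)⁷ = z⁴, (z¹⁰)⁸ = z³, (z¹⁰)⁹ = z², (z¹⁰)¹⁰ = z, (z¹⁰)¹¹ = e.
The smallest positive k with (z¹⁰)ᵏ = e is 11, so |⟨z¹⁰⟩| = 11.

Answer: 11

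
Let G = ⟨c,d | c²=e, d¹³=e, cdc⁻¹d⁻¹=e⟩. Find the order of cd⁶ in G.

Compute successive powers until reaching e:
  (cd⁶)¹ = cd⁶, (cd⁶)² = d¹², (cd⁶)³ = cd⁵, (cd⁶)⁴ = d¹¹, (cd⁶)⁵ = cd⁴, (cd⁶)⁶ = d¹⁰, (cd⁶)⁷ = cd³, (cd⁶)⁸ = d⁹, (cd⁶)⁹ = cd², (cd⁶)¹⁰ = d⁸, (cd⁶)¹¹ = cd, (cd⁶)¹² = d⁷, (cd⁶)¹³ = c, (cd⁶)¹⁴ = d⁶, (cd⁶)¹⁵ = cd¹², (cd⁶)¹⁶ = d⁵, (cd⁶)¹⁷ = cd¹¹, (cd⁶)¹⁸ = d⁴, (cd⁶)¹⁹ = cd¹⁰, (cd⁶)²⁰ = d³, (cd⁶)²¹ = cd⁹, (cd⁶)²² = d², (cd⁶)²³ = cd⁸, (cd⁶)²⁴ = d, (cd⁶)²⁵ = cd⁷, (cd⁶)²⁶ = e.
The smallest positive k with (cd⁶)ᵏ = e is 26.

Answer: 26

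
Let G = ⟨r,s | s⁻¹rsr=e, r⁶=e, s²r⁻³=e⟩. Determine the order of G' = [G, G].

G' = [G, G] is generated by all commutators. The generator-pair commutators are: [r, s] = r².
The subgroup they normally generate is {e, r², r⁴}, of order 3.
Check: |G/G'| = 12/3 = 4 is the order of the abelianisation.

Answer: 3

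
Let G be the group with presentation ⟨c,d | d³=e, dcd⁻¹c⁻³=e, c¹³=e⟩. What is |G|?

Enumerate words in the generators, reducing via the relations: the distinct elements are
  {c, d, e, cd, c², c³, c⁴, c⁵, c⁶, c⁷, c⁸, c⁹, d², cd², c²d, c³d, c¹², c¹¹, c¹⁰, c⁴d, c⁵d, c⁶d, c⁷d, c⁸d, c⁹d, c²d², c³d², c¹²d, c¹¹d, c¹⁰d, c⁴d², c⁵d², c⁶d², c⁷d², c⁸d², c⁹d², c¹²d², c¹¹d², c¹⁰d²}.
No further products give new elements, so |G| = 39.

Answer: 39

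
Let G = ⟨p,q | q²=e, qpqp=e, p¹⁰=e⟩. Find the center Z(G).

An element z ∈ Z(G) iff z commutes with every generator.
For example p⁵ is central: (p⁵)·p = p⁶ = p·(p⁵); (p⁵)·q = p⁵q = q·(p⁵).
Whereas p ∉ Z(G) since p·q = pq ≠ p⁹q = q·p.
Checking each of the 20 elements this way gives Z(G) = {e, p⁵}, of order 2.

Answer: {e, p⁵}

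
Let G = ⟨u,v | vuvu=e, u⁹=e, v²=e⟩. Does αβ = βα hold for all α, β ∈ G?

u·v = uv but v·u = u⁸v, so u·v ≠ v·u and G is not abelian.

Answer: No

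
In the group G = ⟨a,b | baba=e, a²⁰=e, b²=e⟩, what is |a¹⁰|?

Compute successive powers until reaching e:
  (a¹⁰)¹ = a¹⁰, (a¹⁰)² = e.
The smallest positive k with (a¹⁰)ᵏ = e is 2.

Answer: 2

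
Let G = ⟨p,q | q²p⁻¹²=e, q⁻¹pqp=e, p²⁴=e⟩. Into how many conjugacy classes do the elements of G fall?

The conjugacy classes (representative and size) are:
  [e] (size 1), [p] (size 2), [p²] (size 2), [p³] (size 2), [p⁴] (size 2), [p⁵] (size 2), [p¹⁸] (size 2), [p⁷] (size 2), [p¹⁶] (size 2), [p¹⁵] (size 2), [p¹⁴] (size 2), [p¹³] (size 2), [p¹²] (size 1), [p⁶q] (size 12), [p⁵q⁻¹] (size 12).
Class equation: 1 + 2 + 2 + 2 + 2 + 2 + 2 + 2 + 2 + 2 + 2 + 2 + 1 + 12 + 12 = 48 = |G|. So G has 15 conjugacy classes.

Answer: 15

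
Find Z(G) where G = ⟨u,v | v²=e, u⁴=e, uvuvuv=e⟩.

An element z ∈ Z(G) iff z commutes with every generator.
For example e is central: e·u = u = u·e; e·v = v = v·e.
Whereas u ∉ Z(G) since u·v = uv ≠ vu = v·u.
Checking each of the 24 elements this way gives Z(G) = {e}, of order 1.

Answer: {e}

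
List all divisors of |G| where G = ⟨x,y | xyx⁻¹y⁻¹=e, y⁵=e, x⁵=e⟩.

|G| = 25 = 5². By Lagrange's theorem the order of any subgroup divides 25; the divisors of 25 are 1, 5, 25.

Answer: 1, 5, 25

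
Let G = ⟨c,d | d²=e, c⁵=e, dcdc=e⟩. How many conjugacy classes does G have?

The conjugacy classes (representative and size) are:
  [e] (size 1), [c] (size 2), [c²] (size 2), [d] (size 5).
Class equation: 1 + 2 + 2 + 5 = 10 = |G|. So G has 4 conjugacy classes.

Answer: 4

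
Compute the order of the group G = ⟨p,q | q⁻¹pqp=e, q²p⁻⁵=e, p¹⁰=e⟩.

Enumerate words in the generators, reducing via the relations: the distinct elements are
  {e, p, q, pq, p², p³, p⁴, p⁵, p⁶, p⁷, p⁸, p⁹, p²q, p³q, p⁴q, q⁻¹, pq⁻¹, p²q⁻¹, p³q⁻¹, p⁴q⁻¹}.
No further products give new elements, so |G| = 20.

Answer: 20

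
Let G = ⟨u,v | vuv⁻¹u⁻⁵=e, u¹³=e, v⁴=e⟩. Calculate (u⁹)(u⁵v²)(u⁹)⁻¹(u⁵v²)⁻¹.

[(u⁹), (u⁵v²)] = (u⁹)·(u⁵v²)·(u⁹)⁻¹·(u⁵v²)⁻¹.
  (u⁹) · (u⁵v²) = uv²
  (uv²) · (u⁴) = u¹⁰v²
  (u¹⁰v²) · (u⁵v²) = u⁵

Answer: u⁵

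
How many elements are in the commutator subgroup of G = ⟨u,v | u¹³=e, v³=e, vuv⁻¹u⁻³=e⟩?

G' = [G, G] is generated by all commutators. The generator-pair commutators are: [u, v] = u¹¹.
The subgroup they normally generate is {e, u, u², u³, u⁴, u⁵, u⁶, u⁷, u⁸, u⁹, u¹⁰, u¹¹, u¹²}, of order 13.
Check: |G/G'| = 39/13 = 3 is the order of the abelianisation.

Answer: 13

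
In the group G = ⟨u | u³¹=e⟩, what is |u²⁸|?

Compute successive powers until reaching e:
  (u²⁸)¹ = u²⁸, (u²⁸)² = u²⁵, (u²⁸)³ = u²², (u²⁸)⁴ = u¹⁹, (u²⁸)⁵ = u¹⁶, (u²⁸)⁶ = u¹³, (u²⁸)⁷ = u¹⁰, (u²⁸)⁸ = u⁷, (u²⁸)⁹ = u⁴, (u²⁸)¹⁰ = u, (u²⁸)¹¹ = u²⁹, (u²⁸)¹² = u²⁶, (u²⁸)¹³ = u²³, (u²⁸)¹⁴ = u²⁰, (u²⁸)¹⁵ = u¹⁷, (u²⁸)¹⁶ = u¹⁴, (u²⁸)¹⁷ = u¹¹, (u²⁸)¹⁸ = u⁸, (u²⁸)¹⁹ = u⁵, (u²⁸)²⁰ = u², (u²⁸)²¹ = u³⁰, (u²⁸)²² = u²⁷, (u²⁸)²³ = u²⁴, (u²⁸)²⁴ = u²¹, (u²⁸)²⁵ = u¹⁸, (u²⁸)²⁶ = u¹⁵, (u²⁸)²⁷ = u¹², (u²⁸)²⁸ = u⁹, (u²⁸)²⁹ = u⁶, (u²⁸)³⁰ = u³, (u²⁸)³¹ = e.
The smallest positive k with (u²⁸)ᵏ = e is 31.

Answer: 31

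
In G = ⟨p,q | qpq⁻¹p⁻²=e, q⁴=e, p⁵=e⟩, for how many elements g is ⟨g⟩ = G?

⟨g⟩ = G would require ord(g) = |G| = 20, but the maximum element order in G is 5 < 20. So G is not cyclic and no single element generates it: the count is 0.

Answer: 0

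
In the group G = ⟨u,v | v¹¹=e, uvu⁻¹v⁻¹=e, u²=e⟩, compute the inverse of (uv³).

The order of (uv³) is 22 (smallest k with (uv³)ᵏ = e), so (uv³)⁻¹ = (uv³)²¹ = uv⁸.
Check: (uv³) · (uv⁸) → (uv³) · u = v³;   (v³) · v⁸ = e, giving e as required.

Answer: uv⁸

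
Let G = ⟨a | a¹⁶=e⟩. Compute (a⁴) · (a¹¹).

Compute (a⁴) · (a¹¹) by multiplying left to right and reducing via the relations at each step:
  (a⁴) · a¹¹ = a¹⁵

Answer: a¹⁵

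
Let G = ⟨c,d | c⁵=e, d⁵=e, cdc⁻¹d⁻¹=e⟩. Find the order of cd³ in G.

Compute successive powers until reaching e:
  (cd³)¹ = cd³, (cd³)² = c²d, (cd³)³ = c³d⁴, (cd³)⁴ = c⁴d², (cd³)⁵ = e.
The smallest positive k with (cd³)ᵏ = e is 5.

Answer: 5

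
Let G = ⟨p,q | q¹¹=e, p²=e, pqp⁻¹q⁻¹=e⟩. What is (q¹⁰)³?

Compute successive powers of (q¹⁰), reducing at each step:
  (q¹⁰)²: (q¹⁰) · q¹⁰ = q⁹
  (q¹⁰)³: (q⁹) · q¹⁰ = q⁸

Answer: q⁸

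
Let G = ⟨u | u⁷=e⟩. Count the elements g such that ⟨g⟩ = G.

G is cyclic of order 7. An element generates G iff its order is 7, and a cyclic group of order 7 has exactly φ(7) = 6 such elements.

Answer: 6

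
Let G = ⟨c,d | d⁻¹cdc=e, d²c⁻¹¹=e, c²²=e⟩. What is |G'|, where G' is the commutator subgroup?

G' = [G, G] is generated by all commutators. The generator-pair commutators are: [c, d] = c².
The subgroup they normally generate is {e, c², c⁴, c⁶, c⁸, c¹⁰, c¹², c¹⁴, c¹⁶, c¹⁸, c²⁰}, of order 11.
Check: |G/G'| = 44/11 = 4 is the order of the abelianisation.

Answer: 11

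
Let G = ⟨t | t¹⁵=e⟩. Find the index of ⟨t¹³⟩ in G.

First find ord(t¹³) by computing successive powers:
  (t¹³)¹ = t¹³, (t¹³)² = t¹¹, (t¹³)³ = t⁹, (t¹³)⁴ = t⁷, (t¹³)⁵ = t⁵, (t¹³)⁶ = t³, (t¹³)⁷ = t, (t¹³)⁸ = t¹⁴, (t¹³)⁹ = t¹², (t¹³)¹⁰ = t¹⁰, (t¹³)¹¹ = t⁸, (t¹³)¹² = t⁶, (t¹³)¹³ = t⁴, (t¹³)¹⁴ = t², (t¹³)¹⁵ = e.
So |⟨t¹³⟩| = ord(t¹³) = 15. With |G| = 15, by Lagrange [G : ⟨t¹³⟩] = 15/15 = 1.

Answer: 1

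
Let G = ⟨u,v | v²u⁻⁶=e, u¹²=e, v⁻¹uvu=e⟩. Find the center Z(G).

An element z ∈ Z(G) iff z commutes with every generator.
For example u⁶ is central: (u⁶)·u = u⁷ = u·(u⁶); (u⁶)·v = v⁻¹ = v·(u⁶).
Whereas u ∉ Z(G) since u·v = uv ≠ u⁵v⁻¹ = v·u.
Checking each of the 24 elements this way gives Z(G) = {e, u⁶}, of order 2.

Answer: {e, u⁶}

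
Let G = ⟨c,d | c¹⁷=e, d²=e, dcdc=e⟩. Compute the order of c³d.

Compute successive powers until reaching e:
  (c³d)¹ = c³d, (c³d)² = e.
The smallest positive k with (c³d)ᵏ = e is 2.

Answer: 2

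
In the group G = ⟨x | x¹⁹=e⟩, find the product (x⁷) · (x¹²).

Compute (x⁷) · (x¹²) by multiplying left to right and reducing via the relations at each step:
  (x⁷) · x¹² = e

Answer: e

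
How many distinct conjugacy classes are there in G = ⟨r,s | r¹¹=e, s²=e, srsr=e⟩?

The conjugacy classes (representative and size) are:
  [e] (size 1), [r¹⁰] (size 2), [r²] (size 2), [r³] (size 2), [r⁷] (size 2), [r⁶] (size 2), [r²s] (size 11).
Class equation: 1 + 2 + 2 + 2 + 2 + 2 + 11 = 22 = |G|. So G has 7 conjugacy classes.

Answer: 7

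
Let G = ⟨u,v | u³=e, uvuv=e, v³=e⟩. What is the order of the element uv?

Compute successive powers until reaching e:
  (uv)¹ = uv, (uv)² = e.
The smallest positive k with (uv)ᵏ = e is 2.

Answer: 2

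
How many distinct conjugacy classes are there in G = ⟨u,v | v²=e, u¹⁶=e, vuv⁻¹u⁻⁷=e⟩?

The conjugacy classes (representative and size) are:
  [e] (size 1), [u] (size 2), [u¹⁴] (size 2), [u³] (size 2), [u⁴] (size 2), [u¹⁰] (size 2), [u⁸] (size 1), [u⁹] (size 2), [u¹¹] (size 2), [u¹⁰v] (size 8), [uv] (size 8).
Class equation: 1 + 2 + 2 + 2 + 2 + 2 + 1 + 2 + 2 + 8 + 8 = 32 = |G|. So G has 11 conjugacy classes.

Answer: 11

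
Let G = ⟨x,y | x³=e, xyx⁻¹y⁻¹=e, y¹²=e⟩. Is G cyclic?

|G| = 36, but the maximum element order in G is 12 < 36. No single element generates all of G, so G is not cyclic.

Answer: No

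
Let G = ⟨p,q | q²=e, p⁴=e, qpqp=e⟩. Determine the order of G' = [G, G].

G' = [G, G] is generated by all commutators. The generator-pair commutators are: [p, q] = p².
The subgroup they normally generate is {e, p²}, of order 2.
Check: |G/G'| = 8/2 = 4 is the order of the abelianisation.

Answer: 2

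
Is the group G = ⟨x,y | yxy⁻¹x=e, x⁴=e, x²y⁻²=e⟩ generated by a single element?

Every cyclic group is abelian. But x·y = xy while y·x = xy⁻¹, so x·y ≠ y·x and G is not abelian. Hence G is not cyclic.

Answer: No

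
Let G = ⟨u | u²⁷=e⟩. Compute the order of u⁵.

Compute successive powers until reaching e:
  (u⁵)¹ = u⁵, (u⁵)² = u¹⁰, (u⁵)³ = u¹⁵, (u⁵)⁴ = u²⁰, (u⁵)⁵ = u²⁵, (u⁵)⁶ = u³, (u⁵)⁷ = u⁸, (u⁵)⁸ = u¹³, (u⁵)⁹ = u¹⁸, (u⁵)¹⁰ = u²³, (u⁵)¹¹ = u, (u⁵)¹² = u⁶, (u⁵)¹³ = u¹¹, (u⁵)¹⁴ = u¹⁶, (u⁵)¹⁵ = u²¹, (u⁵)¹⁶ = u²⁶, (u⁵)¹⁷ = u⁴, (u⁵)¹⁸ = u⁹, (u⁵)¹⁹ = u¹⁴, (u⁵)²⁰ = u¹⁹, (u⁵)²¹ = u²⁴, (u⁵)²² = u², (u⁵)²³ = u⁷, (u⁵)²⁴ = u¹², (u⁵)²⁵ = u¹⁷, (u⁵)²⁶ = u²², (u⁵)²⁷ = e.
The smallest positive k with (u⁵)ᵏ = e is 27.

Answer: 27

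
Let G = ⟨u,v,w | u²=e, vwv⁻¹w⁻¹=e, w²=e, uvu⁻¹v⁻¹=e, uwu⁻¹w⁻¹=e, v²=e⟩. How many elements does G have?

Enumerate words in the generators, reducing via the relations: the distinct elements are
  {e, u, v, w, uv, uw, vw, uvw}.
No further products give new elements, so |G| = 8.

Answer: 8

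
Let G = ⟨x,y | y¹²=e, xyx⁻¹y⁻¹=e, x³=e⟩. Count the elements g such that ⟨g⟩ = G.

⟨g⟩ = G would require ord(g) = |G| = 36, but the maximum element order in G is 12 < 36. So G is not cyclic and no single element generates it: the count is 0.

Answer: 0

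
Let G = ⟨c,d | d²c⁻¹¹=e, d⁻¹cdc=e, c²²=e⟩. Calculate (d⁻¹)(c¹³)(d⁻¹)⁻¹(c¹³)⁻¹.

[(d⁻¹), (c¹³)] = (d⁻¹)·(c¹³)·(d⁻¹)⁻¹·(c¹³)⁻¹.
  (d⁻¹) · (c¹³) = c⁹d⁻¹
  (c⁹d⁻¹) · d = c⁹
  (c⁹) · (c⁹) = c¹⁸

Answer: c¹⁸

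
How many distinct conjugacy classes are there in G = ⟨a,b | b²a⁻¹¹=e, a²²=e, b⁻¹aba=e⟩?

The conjugacy classes (representative and size) are:
  [e] (size 1), [a²¹] (size 2), [a²] (size 2), [a³] (size 2), [a¹⁸] (size 2), [a¹⁷] (size 2), [a⁶] (size 2), [a⁷] (size 2), [a⁸] (size 2), [a¹³] (size 2), [a¹²] (size 2), [a¹¹] (size 1), [a¹⁰b] (size 11), [a⁷b] (size 11).
Class equation: 1 + 2 + 2 + 2 + 2 + 2 + 2 + 2 + 2 + 2 + 2 + 1 + 11 + 11 = 44 = |G|. So G has 14 conjugacy classes.

Answer: 14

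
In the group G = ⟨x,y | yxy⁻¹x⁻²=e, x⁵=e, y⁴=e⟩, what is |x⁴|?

Compute successive powers until reaching e:
  (x⁴)¹ = x⁴, (x⁴)² = x³, (x⁴)³ = x², (x⁴)⁴ = x, (x⁴)⁵ = e.
The smallest positive k with (x⁴)ᵏ = e is 5.

Answer: 5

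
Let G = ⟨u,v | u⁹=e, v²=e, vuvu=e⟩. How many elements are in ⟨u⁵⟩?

|⟨u⁵⟩| equals the order of u⁵. Compute successive powers until reaching e:
  (u⁵)¹ = u⁵, (u⁵)² = u, (u⁵)³ = u⁶, (u⁵)⁴ = u², (u⁵)⁵ = u⁷, (u⁵)⁶ = u³, (u⁵)⁷ = u⁸, (u⁵)⁸ = u⁴, (u⁵)⁹ = e.
The smallest positive k with (u⁵)ᵏ = e is 9, so |⟨u⁵⟩| = 9.

Answer: 9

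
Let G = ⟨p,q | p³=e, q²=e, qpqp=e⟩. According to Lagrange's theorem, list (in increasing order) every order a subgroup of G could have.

|G| = 6 = 2 · 3. By Lagrange's theorem the order of any subgroup divides 6; the divisors of 6 are 1, 2, 3, 6.

Answer: 1, 2, 3, 6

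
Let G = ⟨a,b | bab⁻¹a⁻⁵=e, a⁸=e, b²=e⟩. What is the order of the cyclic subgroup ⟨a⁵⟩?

|⟨a⁵⟩| equals the order of a⁵. Compute successive powers until reaching e:
  (a⁵)¹ = a⁵, (a⁵)² = a², (a⁵)³ = a⁷, (a⁵)⁴ = a⁴, (a⁵)⁵ = a, (a⁵)⁶ = a⁶, (a⁵)⁷ = a³, (a⁵)⁸ = e.
The smallest positive k with (a⁵)ᵏ = e is 8, so |⟨a⁵⟩| = 8.

Answer: 8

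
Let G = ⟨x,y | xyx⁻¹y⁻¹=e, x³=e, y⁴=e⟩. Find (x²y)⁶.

Compute successive powers of (x²y), reducing at each step:
  (x²y)²: (x²y) · x² = xy;   (xy) · y = xy²
  (x²y)³: (xy²) · x² = y²;   (y²) · y = y³
  (x²y)⁴: (y³) · x² = x²y³;   (x²y³) · y = x²
  (x²y)⁵: (x²) · x² = x;   x · y = xy
  (x²y)⁶: (xy) · x² = y;   y · y = y²

Answer: y²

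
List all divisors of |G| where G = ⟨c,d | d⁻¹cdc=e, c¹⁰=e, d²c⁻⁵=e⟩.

|G| = 20 = 2² · 5. By Lagrange's theorem the order of any subgroup divides 20; the divisors of 20 are 1, 2, 4, 5, 10, 20.

Answer: 1, 2, 4, 5, 10, 20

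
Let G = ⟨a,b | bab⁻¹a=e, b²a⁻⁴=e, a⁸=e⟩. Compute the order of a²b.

Compute successive powers until reaching e:
  (a²b)¹ = a²b, (a²b)² = a⁴, (a²b)³ = a²b⁻¹, (a²b)⁴ = e.
The smallest positive k with (a²b)ᵏ = e is 4.

Answer: 4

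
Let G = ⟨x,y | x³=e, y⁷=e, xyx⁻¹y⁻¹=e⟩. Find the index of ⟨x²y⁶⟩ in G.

First find ord(x²y⁶) by computing successive powers:
  (x²y⁶)¹ = x²y⁶, (x²y⁶)² = xy⁵, (x²y⁶)³ = y⁴, (x²y⁶)⁴ = x²y³, (x²y⁶)⁵ = xy², (x²y⁶)⁶ = y, (x²y⁶)⁷ = x², (x²y⁶)⁸ = xy⁶, (x²y⁶)⁹ = y⁵, (x²y⁶)¹⁰ = x²y⁴, (x²y⁶)¹¹ = xy³, (x²y⁶)¹² = y², (x²y⁶)¹³ = x²y, (x²y⁶)¹⁴ = x, (x²y⁶)¹⁵ = y⁶, (x²y⁶)¹⁶ = x²y⁵, (x²y⁶)¹⁷ = xy⁴, (x²y⁶)¹⁸ = y³, (x²y⁶)¹⁹ = x²y², (x²y⁶)²⁰ = xy, (x²y⁶)²¹ = e.
So |⟨x²y⁶⟩| = ord(x²y⁶) = 21. With |G| = 21, by Lagrange [G : ⟨x²y⁶⟩] = 21/21 = 1.

Answer: 1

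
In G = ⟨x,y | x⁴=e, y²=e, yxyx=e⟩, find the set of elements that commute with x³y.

⟨x³y⟩ ⊆ C_G(x³y) since powers of x³y commute with x³y; so |C_G(x³y)| ≥ |⟨x³y⟩| = 2.
By orbit–stabilizer, |C_G(x³y)| = |G| / |conj. class of x³y| = 8 / 2 = 4.
The 4 elements commuting with x³y are {e, x², x³y, xy}.

Answer: {e, x², x³y, xy}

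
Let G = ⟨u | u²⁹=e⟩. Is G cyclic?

|G| = 29. The element u has order 29 (its powers give 29 distinct elements), so ⟨u⟩ = G and G is cyclic.

Answer: Yes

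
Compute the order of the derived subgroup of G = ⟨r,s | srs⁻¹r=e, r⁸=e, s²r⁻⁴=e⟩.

G' = [G, G] is generated by all commutators. The generator-pair commutators are: [r, s] = r².
The subgroup they normally generate is {e, r², r⁴, r⁶}, of order 4.
Check: |G/G'| = 16/4 = 4 is the order of the abelianisation.

Answer: 4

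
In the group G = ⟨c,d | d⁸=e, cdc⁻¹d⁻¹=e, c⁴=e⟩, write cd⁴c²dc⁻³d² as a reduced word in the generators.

Multiply left to right, reducing at each step:
  c · d⁴ = cd⁴
  (cd⁴) · c² = c³d⁴
  (c³d⁴) · d = c³d⁵
  (c³d⁵) · c⁻³ = d⁵
  (d⁵) · d² = d⁷

Answer: d⁷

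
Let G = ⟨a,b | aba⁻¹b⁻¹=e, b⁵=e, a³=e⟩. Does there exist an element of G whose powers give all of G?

|G| = 15. The element ab has order 15 (its powers give 15 distinct elements), so ⟨ab⟩ = G and G is cyclic.

Answer: Yes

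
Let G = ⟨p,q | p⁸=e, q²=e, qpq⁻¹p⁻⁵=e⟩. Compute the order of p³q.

Compute successive powers until reaching e:
  (p³q)¹ = p³q, (p³q)² = p², (p³q)³ = p⁵q, (p³q)⁴ = p⁴, (p³q)⁵ = p⁷q, (p³q)⁶ = p⁶, (p³q)⁷ = pq, (p³q)⁸ = e.
The smallest positive k with (p³q)ᵏ = e is 8.

Answer: 8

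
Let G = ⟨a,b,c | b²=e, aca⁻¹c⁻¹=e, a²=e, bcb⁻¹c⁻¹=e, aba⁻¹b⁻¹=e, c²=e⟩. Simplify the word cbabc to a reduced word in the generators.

Multiply left to right, reducing at each step:
  c · b = bc
  (bc) · a = abc
  (abc) · b = ac
  (ac) · c = a

Answer: a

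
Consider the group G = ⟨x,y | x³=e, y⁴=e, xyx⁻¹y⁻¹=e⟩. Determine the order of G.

Enumerate words in the generators, reducing via the relations: the distinct elements are
  {e, x, y, xy, x², y², y³, xy², xy³, x²y, x²y², x²y³}.
No further products give new elements, so |G| = 12.

Answer: 12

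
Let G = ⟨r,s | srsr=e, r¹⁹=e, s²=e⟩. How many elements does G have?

Enumerate words in the generators, reducing via the relations: the distinct elements are
  {e, r, s, rs, r², r³, r⁴, r⁵, r⁶, r⁷, r⁸, r⁹, r²s, r³s, r¹², r¹³, r¹¹, r¹⁰, r¹⁴, r¹⁵, r¹⁶, r¹⁷, r¹⁸, r⁴s, r⁵s, r⁶s, r⁷s, r⁸s, r⁹s, r¹²s, r¹³s, r¹¹s, r¹⁰s, r¹⁴s, r¹⁵s, r¹⁶s, r¹⁷s, r¹⁸s}.
No further products give new elements, so |G| = 38.

Answer: 38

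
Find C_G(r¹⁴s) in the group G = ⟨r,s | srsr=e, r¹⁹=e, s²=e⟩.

⟨r¹⁴s⟩ ⊆ C_G(r¹⁴s) since powers of r¹⁴s commute with r¹⁴s; so |C_G(r¹⁴s)| ≥ |⟨r¹⁴s⟩| = 2.
By orbit–stabilizer, |C_G(r¹⁴s)| = |G| / |conj. class of r¹⁴s| = 38 / 19 = 2.
The 2 elements commuting with r¹⁴s are {e, r¹⁴s}.

Answer: {e, r¹⁴s}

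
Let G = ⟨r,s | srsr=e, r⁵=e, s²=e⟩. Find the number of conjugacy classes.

The conjugacy classes (representative and size) are:
  [e] (size 1), [r] (size 2), [r²] (size 2), [s] (size 5).
Class equation: 1 + 2 + 2 + 5 = 10 = |G|. So G has 4 conjugacy classes.

Answer: 4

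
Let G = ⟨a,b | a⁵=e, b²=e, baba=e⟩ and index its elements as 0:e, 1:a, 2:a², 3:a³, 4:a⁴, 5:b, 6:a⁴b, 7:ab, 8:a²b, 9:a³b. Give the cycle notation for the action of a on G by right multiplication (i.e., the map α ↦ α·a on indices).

(0 1 2 3 4)(5 6 9 8 7)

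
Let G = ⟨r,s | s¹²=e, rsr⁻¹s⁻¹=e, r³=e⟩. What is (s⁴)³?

Compute successive powers of (s⁴), reducing at each step:
  (s⁴)²: (s⁴) · s⁴ = s⁸
  (s⁴)³: (s⁸) · s⁴ = e

Answer: e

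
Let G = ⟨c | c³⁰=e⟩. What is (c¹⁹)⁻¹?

The order of (c¹⁹) is 30 (smallest k with (c¹⁹)ᵏ = e), so (c¹⁹)⁻¹ = (c¹⁹)²⁹ = c¹¹.
Check: (c¹⁹) · (c¹¹) → (c¹⁹) · c¹¹ = e, giving e as required.

Answer: c¹¹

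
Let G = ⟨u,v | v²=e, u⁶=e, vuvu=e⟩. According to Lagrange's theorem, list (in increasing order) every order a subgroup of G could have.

|G| = 12 = 2² · 3. By Lagrange's theorem the order of any subgroup divides 12; the divisors of 12 are 1, 2, 3, 4, 6, 12.

Answer: 1, 2, 3, 4, 6, 12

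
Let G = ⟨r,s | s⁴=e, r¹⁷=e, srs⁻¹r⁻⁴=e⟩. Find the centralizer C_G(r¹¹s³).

⟨r¹¹s³⟩ ⊆ C_G(r¹¹s³) since powers of r¹¹s³ commute with r¹¹s³; so |C_G(r¹¹s³)| ≥ |⟨r¹¹s³⟩| = 4.
By orbit–stabilizer, |C_G(r¹¹s³)| = |G| / |conj. class of r¹¹s³| = 68 / 17 = 4.
The 4 elements commuting with r¹¹s³ are {e, rs², r⁷s, r¹¹s³}.

Answer: {e, rs², r⁷s, r¹¹s³}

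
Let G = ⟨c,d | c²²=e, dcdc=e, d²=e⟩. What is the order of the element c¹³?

Compute successive powers until reaching e:
  (c¹³)¹ = c¹³, (c¹³)² = c⁴, (c¹³)³ = c¹⁷, (c¹³)⁴ = c⁸, (c¹³)⁵ = c²¹, (c¹³)⁶ = c¹², (c¹³)⁷ = c³, (c¹³)⁸ = c¹⁶, (c¹³)⁹ = c⁷, (c¹³)¹⁰ = c²⁰, (c¹³)¹¹ = c¹¹, (c¹³)¹² = c², (c¹³)¹³ = c¹⁵, (c¹³)¹⁴ = c⁶, (c¹³)¹⁵ = c¹⁹, (c¹³)¹⁶ = c¹⁰, (c¹³)¹⁷ = c, (c¹³)¹⁸ = c¹⁴, (c¹³)¹⁹ = c⁵, (c¹³)²⁰ = c¹⁸, (c¹³)²¹ = c⁹, (c¹³)²² = e.
The smallest positive k with (c¹³)ᵏ = e is 22.

Answer: 22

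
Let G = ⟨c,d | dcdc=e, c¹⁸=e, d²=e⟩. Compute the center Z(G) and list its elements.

An element z ∈ Z(G) iff z commutes with every generator.
For example c⁹ is central: (c⁹)·c = c¹⁰ = c·(c⁹); (c⁹)·d = c⁹d = d·(c⁹).
Whereas c ∉ Z(G) since c·d = cd ≠ c¹⁷d = d·c.
Checking each of the 36 elements this way gives Z(G) = {e, c⁹}, of order 2.

Answer: {e, c⁹}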